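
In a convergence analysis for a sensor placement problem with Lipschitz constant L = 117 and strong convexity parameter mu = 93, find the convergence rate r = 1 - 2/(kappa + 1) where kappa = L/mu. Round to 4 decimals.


Step 1: Compute the condition number.
kappa = L/mu = 117/93 = 1.2581
Step 2: Compute the convergence rate.
r = 1 - 2/(kappa + 1) = 1 - 2*mu/(L + mu) = (L - mu)/(L + mu) = 24/210 = 0.1143


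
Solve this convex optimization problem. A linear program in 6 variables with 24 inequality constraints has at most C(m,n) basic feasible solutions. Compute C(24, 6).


Each vertex corresponds to some choice of n active constraints out of m, so the number of vertices is at most C(m, n) = m! / (n!(m-n)!).
m = 24, n = 6
Numerator: 24 * 23 * 22 * 21 * 20 * 19
Denominator: 6! = 720
C(24, 6) = 134596


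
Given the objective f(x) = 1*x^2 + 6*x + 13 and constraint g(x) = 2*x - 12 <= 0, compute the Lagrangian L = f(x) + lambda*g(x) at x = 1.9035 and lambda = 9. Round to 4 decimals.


Step 1: Evaluate f(x).
f(1.9035) = 1*1.9035^2 + 6*1.9035 + 13 = 28.0443
Step 2: Evaluate g(x).
g(1.9035) = 2*1.9035 - 12 = -8.193
Step 3: Compute Lagrangian.
L = 28.0443 + 9*-8.193 = -45.6927


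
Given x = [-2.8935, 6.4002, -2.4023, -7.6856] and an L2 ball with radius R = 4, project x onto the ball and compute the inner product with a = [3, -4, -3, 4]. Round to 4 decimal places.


Step 1: Compute ||x|| (intermediates to 6 decimals).
||x|| = sqrt((-2.8935)^2 + 6.4002^2 + (-2.4023)^2 + (-7.6856)^2) = 10.685242
Step 2: Project.
Since ||x|| > R, scale = R/||x|| = 4/10.685242 = 0.374348, proj(x) = scale * x
proj(x) = [-1.083176, 2.395902, -0.899296, -2.877089]
Step 3: Dot product.
a^T * proj(x) = 3*(-1.083176) - 4*2.395902 - 3*(-0.899296) + 4*(-2.877089) = -21.6436


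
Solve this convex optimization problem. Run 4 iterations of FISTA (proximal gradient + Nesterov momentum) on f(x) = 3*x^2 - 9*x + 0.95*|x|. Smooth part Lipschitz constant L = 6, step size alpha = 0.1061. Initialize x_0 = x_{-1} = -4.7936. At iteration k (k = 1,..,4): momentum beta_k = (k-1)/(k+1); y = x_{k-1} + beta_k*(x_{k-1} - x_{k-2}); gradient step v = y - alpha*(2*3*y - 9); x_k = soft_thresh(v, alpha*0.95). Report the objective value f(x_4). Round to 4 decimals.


FISTA on f(x) = 3*x^2 - 9*x + 0.95*|x|
L = 6, alpha = 0.1061
Iteration 1: beta = 0.0, y = -4.7936 + 0.0*(-4.7936 + 4.7936) = -4.7936
  grad(y) = -37.7616, v = y - alpha*grad = -0.7871
  prox(v) = soft_thresh(-0.7871, 0.1008) = -0.6863
Iteration 2: beta = 0.3333, y = -0.6863 + 0.3333*(-0.6863 + 4.7936) = 0.6828
  grad(y) = -4.9032, v = y - alpha*grad = 1.203
  prox(v) = soft_thresh(1.203, 0.1008) = 1.1022
Iteration 3: beta = 0.5, y = 1.1022 + 0.5*(1.1022 + 0.6863) = 1.9965
  grad(y) = 2.979, v = y - alpha*grad = 1.6804
  prox(v) = soft_thresh(1.6804, 0.1008) = 1.5796
Iteration 4: beta = 0.6, y = 1.5796 + 0.6*(1.5796 - 1.1022) = 1.8661
  grad(y) = 2.1964, v = y - alpha*grad = 1.633
  prox(v) = soft_thresh(1.633, 0.1008) = 1.5322
f(x_4) = 3*1.5322^2 - 9*1.5322 + 0.95*|1.5322| = -5.2913


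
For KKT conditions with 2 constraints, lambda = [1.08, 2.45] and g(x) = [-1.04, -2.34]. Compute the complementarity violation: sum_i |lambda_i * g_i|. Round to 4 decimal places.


KKT complementary slackness check:
lambda_1 * g_1 = 1.08 * -1.04 = -1.1232
lambda_2 * g_2 = 2.45 * -2.34 = -5.733
Total violation = 1.1232 + 5.733 = 6.8562


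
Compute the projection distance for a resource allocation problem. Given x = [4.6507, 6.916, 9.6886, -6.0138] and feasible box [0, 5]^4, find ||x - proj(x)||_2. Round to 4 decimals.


Project each component onto [0, 5].
clip(4.6507) = 4.6507, clip(6.916) = 5.0, clip(9.6886) = 5.0, clip(-6.0138) = 0.0
Projection = [4.6507, 5.0, 5.0, 0.0]
Squared diffs: [0.0, 3.6711, 21.983, 36.1658]
Distance = sqrt(61.8199) = 7.8626


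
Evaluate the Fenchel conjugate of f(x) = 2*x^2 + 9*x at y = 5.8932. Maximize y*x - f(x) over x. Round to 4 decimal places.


f*(y) = sup_x {y*x - a*x^2 - b*x} = sup_x {(y-b)*x - a*x^2}
FOC: (y - b) - 2a*x = 0 => x* = (y - b)/(2a)
x* = (5.8932 - 9)/(2*2) = -0.7767
f*(5.8932) = (y-b)^2/(4a) = (5.8932 - 9)^2/(4*2)
= 9.6522/8 = 1.2065


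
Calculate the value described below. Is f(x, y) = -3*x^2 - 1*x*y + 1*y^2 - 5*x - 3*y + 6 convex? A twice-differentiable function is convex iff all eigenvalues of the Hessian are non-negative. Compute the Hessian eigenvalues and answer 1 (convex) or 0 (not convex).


The Hessian of f(x,y) = -3*x^2 - 1*x*y + 1*y^2 - 5*x - 3*y + 6 is:
H = [[-6, -1], [-1, 2]]
Trace = -6 + 2 = -4
Determinant = -6*2 - (-1)^2 = -13
Discriminant = (-4)^2 - 4*-13 = 68.0
Eigenvalues: lambda_1 = -6.1231, lambda_2 = 2.1231
The function is not convex.

0


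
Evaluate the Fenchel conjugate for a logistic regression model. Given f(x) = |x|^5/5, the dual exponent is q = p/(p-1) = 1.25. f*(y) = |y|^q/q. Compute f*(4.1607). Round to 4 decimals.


The conjugate exponent q satisfies 1/p + 1/q = 1.
p = 5, so q = 5/(5 - 1) = 1.25
|y|^q = 4.1607^1.25 = 5.9423
f*(4.1607) = 5.9423 / 1.25 = 4.7539


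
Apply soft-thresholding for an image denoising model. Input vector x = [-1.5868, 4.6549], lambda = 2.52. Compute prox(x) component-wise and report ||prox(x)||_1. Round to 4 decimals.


Soft-thresholding with lambda = 2.52:
prox(-1.5868) = sign(-1.5868)*max(|-1.5868| - 2.52, 0) = 0.0
prox(4.6549) = sign(4.6549)*max(|4.6549| - 2.52, 0) = 2.1349
prox(x) = [0.0, 2.1349]
||prox(x)||_1 = 0.0 + 2.1349 = 2.1349


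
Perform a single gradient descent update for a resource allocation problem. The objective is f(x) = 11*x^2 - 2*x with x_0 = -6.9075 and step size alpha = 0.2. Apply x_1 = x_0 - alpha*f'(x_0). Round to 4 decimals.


We compute the gradient at x_0 and apply the update.
f'(x) = 22*x - 2
f'(-6.9075) = 22*-6.9075 - 2 = -153.965
x_1 = -6.9075 - 0.2*-153.965 = 23.8855


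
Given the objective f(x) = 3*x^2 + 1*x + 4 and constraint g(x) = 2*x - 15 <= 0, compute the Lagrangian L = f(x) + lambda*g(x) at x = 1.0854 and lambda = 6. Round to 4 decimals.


Step 1: Evaluate f(x).
f(1.0854) = 3*1.0854^2 + 1*1.0854 + 4 = 8.6197
Step 2: Evaluate g(x).
g(1.0854) = 2*1.0854 - 15 = -12.8292
Step 3: Compute Lagrangian.
L = 8.6197 + 6*-12.8292 = -68.3555


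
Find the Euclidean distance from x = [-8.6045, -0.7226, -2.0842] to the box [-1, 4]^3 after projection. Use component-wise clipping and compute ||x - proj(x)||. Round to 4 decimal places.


Project each component onto [-1, 4].
clip(-8.6045) = -1.0, clip(-0.7226) = -0.7226, clip(-2.0842) = -1.0
Projection = [-1.0, -0.7226, -1.0]
Squared diffs: [57.8284, 0.0, 1.1755]
Distance = sqrt(59.0039) = 7.6814


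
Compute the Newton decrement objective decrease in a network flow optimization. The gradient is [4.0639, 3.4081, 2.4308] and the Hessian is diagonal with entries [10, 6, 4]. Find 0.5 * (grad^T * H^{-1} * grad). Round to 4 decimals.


Step 1: H is diagonal, so H^(-1) * g = [0.4064, 0.568, 0.6077].
Step 2: g^T H^(-1) g = sum_i g_i^2 / H_ii
  = (4.0639)^2/10 + (3.4081)^2/6 + (2.4308)^2/4
  = 1.6515 + 1.9359 + 1.4772 = 5.0646
Step 3: Objective decrease = 0.5 * g^T H^(-1) g = 2.5323


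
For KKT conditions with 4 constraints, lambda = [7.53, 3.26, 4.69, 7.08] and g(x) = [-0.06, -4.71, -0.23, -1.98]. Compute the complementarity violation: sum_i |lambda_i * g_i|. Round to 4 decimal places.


KKT complementary slackness check:
lambda_1 * g_1 = 7.53 * -0.06 = -0.4518
lambda_2 * g_2 = 3.26 * -4.71 = -15.3546
lambda_3 * g_3 = 4.69 * -0.23 = -1.0787
lambda_4 * g_4 = 7.08 * -1.98 = -14.0184
Total violation = 0.4518 + 15.3546 + 1.0787 + 14.0184 = 30.9035


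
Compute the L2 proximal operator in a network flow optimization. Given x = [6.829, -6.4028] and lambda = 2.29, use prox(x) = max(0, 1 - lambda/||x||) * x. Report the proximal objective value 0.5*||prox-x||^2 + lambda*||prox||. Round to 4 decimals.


Step 1: Compute ||x||.
||x|| = 9.3611
Step 2: Compute scaling factor.
scale = max(0, 1 - 2.29/9.3611) = 0.7554
Step 3: prox(x) = [5.1584, -4.8365]
||prox(x)|| = 7.0711
Step 4: Proximal objective.
0.5*||prox-x||^2 = 2.6221
lambda*||prox|| = 16.1928
Total = 18.815


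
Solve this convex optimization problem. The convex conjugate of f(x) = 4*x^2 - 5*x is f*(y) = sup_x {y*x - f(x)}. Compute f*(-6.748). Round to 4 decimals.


f*(y) = sup_x {y*x - a*x^2 - b*x} = sup_x {(y-b)*x - a*x^2}
FOC: (y - b) - 2a*x = 0 => x* = (y - b)/(2a)
x* = (-6.748 + 5)/(2*4) = -0.2185
f*(-6.748) = (y-b)^2/(4a) = (-6.748 + 5)^2/(4*4)
= 3.0555/16 = 0.191


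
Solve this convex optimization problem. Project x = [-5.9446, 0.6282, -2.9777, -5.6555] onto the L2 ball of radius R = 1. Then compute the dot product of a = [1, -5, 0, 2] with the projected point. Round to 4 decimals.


Step 1: Compute ||x|| (intermediates to 6 decimals).
||x|| = sqrt((-5.9446)^2 + 0.6282^2 + (-2.9777)^2 + (-5.6555)^2) = 8.751245
Step 2: Project.
Since ||x|| > R, scale = R/||x|| = 1/8.751245 = 0.114269, proj(x) = scale * x
proj(x) = [-0.679283, 0.071784, -0.340259, -0.646248]
Step 3: Dot product.
a^T * proj(x) = 1*(-0.679283) - 5*0.071784 + 0*(-0.340259) + 2*(-0.646248) = -2.3307


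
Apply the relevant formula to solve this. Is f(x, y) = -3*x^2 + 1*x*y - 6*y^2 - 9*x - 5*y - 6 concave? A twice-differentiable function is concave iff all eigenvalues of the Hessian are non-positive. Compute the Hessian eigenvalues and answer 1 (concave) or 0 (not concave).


The Hessian of f(x,y) = -3*x^2 + 1*x*y - 6*y^2 - 9*x - 5*y - 6 is:
H = [[-6, 1], [1, -12]]
Trace = -6 - 12 = -18
Determinant = -6*-12 - (1)^2 = 71
Discriminant = (-18)^2 - 4*71 = 40.0
Eigenvalues: lambda_1 = -12.1623, lambda_2 = -5.8377
The function is concave.

1


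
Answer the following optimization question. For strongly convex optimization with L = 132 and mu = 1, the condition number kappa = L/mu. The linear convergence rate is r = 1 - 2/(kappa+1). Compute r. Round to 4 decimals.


Step 1: Compute the condition number.
kappa = L/mu = 132/1 = 132.0
Step 2: Compute the convergence rate.
r = 1 - 2/(kappa + 1) = 1 - 2*mu/(L + mu) = (L - mu)/(L + mu) = 131/133 = 0.985


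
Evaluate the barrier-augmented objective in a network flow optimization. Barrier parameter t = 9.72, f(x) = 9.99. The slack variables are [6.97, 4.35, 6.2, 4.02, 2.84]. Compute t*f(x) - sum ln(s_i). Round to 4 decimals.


Step 1: Compute log-barrier.
ln values: [1.9416, 1.4702, 1.8245, 1.3913, 1.0438]
phi = -(1.9416 + 1.4702 + 1.8245 + 1.3913 + 1.0438) = -7.6714
Step 2: Compute augmented objective.
t*f(x) = 9.72*9.99 = 97.1028
Total = 97.1028 - 7.6714 = 89.4314


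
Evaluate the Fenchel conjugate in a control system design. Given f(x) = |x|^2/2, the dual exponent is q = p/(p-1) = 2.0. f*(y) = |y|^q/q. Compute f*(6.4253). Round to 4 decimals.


The conjugate exponent q satisfies 1/p + 1/q = 1.
p = 2, so q = 2/(2 - 1) = 2.0
|y|^q = 6.4253^2.0 = 41.2845
f*(6.4253) = 41.2845 / 2.0 = 20.6422


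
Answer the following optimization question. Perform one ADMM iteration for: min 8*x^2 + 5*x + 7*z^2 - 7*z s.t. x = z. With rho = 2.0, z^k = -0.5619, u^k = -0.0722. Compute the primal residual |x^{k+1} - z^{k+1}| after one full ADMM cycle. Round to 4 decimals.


ADMM iteration with rho = 2.0, z^k = -0.5619, u^k = -0.0722
Step 1: x-update.
Minimize 8*x^2 + 5*x + (2.0/2)*(x + 0.5619 - 0.0722)^2
FOC: (2*8 + 2.0)*x = -5 + 2.0*(-0.5619 + 0.0722)
x^{k+1} = -0.3322
Step 2: z-update.
Minimize 7*z^2 - 7*z + (2.0/2)*(-0.3322 - z - 0.0722)^2
FOC: (2*7 + 2.0)*z = 7 + 2.0*(-0.3322 - 0.0722)
z^{k+1} = 0.387
Step 3: u-update.
u^{k+1} = -0.0722 - 0.3322 - 0.387 = -0.7913
Step 4: Primal residual = |-0.3322 - 0.387| = 0.7191


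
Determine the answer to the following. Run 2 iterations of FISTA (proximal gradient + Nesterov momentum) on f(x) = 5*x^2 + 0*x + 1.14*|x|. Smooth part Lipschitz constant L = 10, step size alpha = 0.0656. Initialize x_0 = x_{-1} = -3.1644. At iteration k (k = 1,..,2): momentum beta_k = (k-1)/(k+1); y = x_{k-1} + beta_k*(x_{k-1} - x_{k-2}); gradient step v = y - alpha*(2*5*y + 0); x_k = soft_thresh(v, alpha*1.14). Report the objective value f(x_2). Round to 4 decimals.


FISTA on f(x) = 5*x^2 + 0*x + 1.14*|x|
L = 10, alpha = 0.0656
Iteration 1: beta = 0.0, y = -3.1644 + 0.0*(-3.1644 + 3.1644) = -3.1644
  grad(y) = -31.644, v = y - alpha*grad = -1.0886
  prox(v) = soft_thresh(-1.0886, 0.0748) = -1.0138
Iteration 2: beta = 0.3333, y = -1.0138 + 0.3333*(-1.0138 + 3.1644) = -0.2969
  grad(y) = -2.9689, v = y - alpha*grad = -0.1021
  prox(v) = soft_thresh(-0.1021, 0.0748) = -0.0273
f(x_2) = 5*(-0.0273)^2 + 0*(-0.0273) + 1.14*|-0.0273| = 0.0349


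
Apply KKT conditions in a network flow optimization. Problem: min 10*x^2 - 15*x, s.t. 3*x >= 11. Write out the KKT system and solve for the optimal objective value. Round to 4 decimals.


Step 1: Try lambda = 0 (constraint inactive).
x_unc = 15/(2*10) = 0.75
Check: 3*0.75 = 2.25 < 11 -- violated!
Step 2: Constraint must be active: 3*x = 11
x* = 11/3 = 3.6667 (rounded; the exact value 11/3 is used below)
lambda = (2*10*(11/3) - 15)/3 = 19.4444
Step 3: Compute optimal value.
f(x*) = 10*(11/3)^2 - 15*(11/3) = 79.4444


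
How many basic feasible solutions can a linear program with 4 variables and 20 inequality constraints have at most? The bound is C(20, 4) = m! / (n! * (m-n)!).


Each vertex corresponds to some choice of n active constraints out of m, so the number of vertices is at most C(m, n) = m! / (n!(m-n)!).
m = 20, n = 4
Numerator: 20 * 19 * 18 * 17
Denominator: 4! = 24
C(20, 4) = 4845


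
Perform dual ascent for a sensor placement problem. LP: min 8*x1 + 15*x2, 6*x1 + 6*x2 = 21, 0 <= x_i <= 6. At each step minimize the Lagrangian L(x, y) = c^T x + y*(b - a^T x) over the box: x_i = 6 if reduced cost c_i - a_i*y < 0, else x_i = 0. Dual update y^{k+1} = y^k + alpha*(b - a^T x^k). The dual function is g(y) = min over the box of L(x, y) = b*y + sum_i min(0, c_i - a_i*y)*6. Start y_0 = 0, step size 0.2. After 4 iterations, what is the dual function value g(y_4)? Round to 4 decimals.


Dual ascent for LP: min 8*x1 + 15*x2, 6*x1 + 6*x2 = 21, 0 <= x_i <= 6
Step 1: y^k = 0.0, reduced costs: (8.0, 15.0)
  x^k = (0.0, 0.0), subgradient = b - a^T x = 21.0
  y^{k+1} = 0.0 + 0.2*21.0 = 4.2
Step 2: y^k = 4.2, reduced costs: (-17.2, -10.2)
  x^k = (6.0, 6.0), subgradient = b - a^T x = -51.0
  y^{k+1} = 4.2 + 0.2*-51.0 = -6.0
Step 3: y^k = -6.0, reduced costs: (44.0, 51.0)
  x^k = (0.0, 0.0), subgradient = b - a^T x = 21.0
  y^{k+1} = -6.0 + 0.2*21.0 = -1.8
Step 4: y^k = -1.8, reduced costs: (18.8, 25.8)
  x^k = (0.0, 0.0), subgradient = b - a^T x = 21.0
  y^{k+1} = -1.8 + 0.2*21.0 = 2.4
Dual objective at y_4 = 2.4: reduced costs (-6.4, 0.6), box minimizer x = (6.0, 0.0)
g(y_4) = b*y + (c1 - a1*y)*x1 + (c2 - a2*y)*x2 = 21*2.4 + (-6.4)*6.0 + 0.6*0.0 = 50.4 - 38.4 + 0.0 = 12.0


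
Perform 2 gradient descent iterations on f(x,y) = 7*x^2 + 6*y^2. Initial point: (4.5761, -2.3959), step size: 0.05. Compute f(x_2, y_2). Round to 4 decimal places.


Gradient descent on f(x,y) = 7*x^2 + 6*y^2.
Starting point: (4.5761, -2.3959), alpha = 0.05
Step 1: grad_x = 2*7*4.5761 = 64.0654, grad_y = 2*6*-2.3959 = -28.7508
  x_1 = 4.5761 - 0.05*64.0654 = 1.3728
  y_1 = -2.3959 - 0.05*-28.7508 = -0.9584
Step 2: grad_x = 2*7*1.3728 = 19.2196, grad_y = 2*6*-0.9584 = -11.5003
  x_2 = 1.3728 - 0.05*19.2196 = 0.4118
  y_2 = -0.9584 - 0.05*-11.5003 = -0.3833
f(0.4118, -0.3833) = 7*0.4118^2 + 6*(-0.3833)^2 = 2.0691


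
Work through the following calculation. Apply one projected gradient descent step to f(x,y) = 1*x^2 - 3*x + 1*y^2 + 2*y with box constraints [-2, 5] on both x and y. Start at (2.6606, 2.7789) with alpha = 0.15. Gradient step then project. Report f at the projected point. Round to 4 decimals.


Step 1: Compute gradient at (2.6606, 2.7789).
grad_x = 2*1*2.6606 - 3 = 2.3212
grad_y = 2*1*2.7789 + 2 = 7.5578
Step 2: Gradient step.
x_raw = 2.6606 - 0.15*2.3212 = 2.3124
y_raw = 2.7789 - 0.15*7.5578 = 1.6452
Step 3: Project onto [-2, 5].
x_proj = clip(2.3124) = 2.3124
y_proj = clip(1.6452) = 1.6452
Step 4: Evaluate f.
f(2.3124, 1.6452) = 4.4073


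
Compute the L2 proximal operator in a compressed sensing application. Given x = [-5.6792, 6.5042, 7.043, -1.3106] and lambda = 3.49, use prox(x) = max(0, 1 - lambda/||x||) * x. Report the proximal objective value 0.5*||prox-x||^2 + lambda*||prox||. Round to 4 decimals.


Step 1: Compute ||x||.
||x|| = 11.2196
Step 2: Compute scaling factor.
scale = max(0, 1 - 3.49/11.2196) = 0.6889
Step 3: prox(x) = [-3.9126, 4.481, 4.8522, -0.9029]
||prox(x)|| = 7.7296
Step 4: Proximal objective.
0.5*||prox-x||^2 = 6.0901
lambda*||prox|| = 26.9763
Total = 33.0664


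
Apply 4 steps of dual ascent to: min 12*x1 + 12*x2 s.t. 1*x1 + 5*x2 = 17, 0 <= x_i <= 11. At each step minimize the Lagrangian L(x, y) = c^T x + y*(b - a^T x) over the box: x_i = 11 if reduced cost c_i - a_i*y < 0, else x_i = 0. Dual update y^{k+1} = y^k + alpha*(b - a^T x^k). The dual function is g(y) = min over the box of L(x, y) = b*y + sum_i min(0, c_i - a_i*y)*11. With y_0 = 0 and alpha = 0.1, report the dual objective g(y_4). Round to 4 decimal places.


Dual ascent for LP: min 12*x1 + 12*x2, 1*x1 + 5*x2 = 17, 0 <= x_i <= 11
Step 1: y^k = 0.0, reduced costs: (12.0, 12.0)
  x^k = (0.0, 0.0), subgradient = b - a^T x = 17.0
  y^{k+1} = 0.0 + 0.1*17.0 = 1.7
Step 2: y^k = 1.7, reduced costs: (10.3, 3.5)
  x^k = (0.0, 0.0), subgradient = b - a^T x = 17.0
  y^{k+1} = 1.7 + 0.1*17.0 = 3.4
Step 3: y^k = 3.4, reduced costs: (8.6, -5.0)
  x^k = (0.0, 11.0), subgradient = b - a^T x = -38.0
  y^{k+1} = 3.4 + 0.1*-38.0 = -0.4
Step 4: y^k = -0.4, reduced costs: (12.4, 14.0)
  x^k = (0.0, 0.0), subgradient = b - a^T x = 17.0
  y^{k+1} = -0.4 + 0.1*17.0 = 1.3
Dual objective at y_4 = 1.3: reduced costs (10.7, 5.5), box minimizer x = (0.0, 0.0)
g(y_4) = b*y + (c1 - a1*y)*x1 + (c2 - a2*y)*x2 = 17*1.3 + 10.7*0.0 + 5.5*0.0 = 22.1 + 0.0 + 0.0 = 22.1


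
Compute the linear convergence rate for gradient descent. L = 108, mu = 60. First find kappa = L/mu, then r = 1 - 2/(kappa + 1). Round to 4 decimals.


Step 1: Compute the condition number.
kappa = L/mu = 108/60 = 1.8
Step 2: Compute the convergence rate.
r = 1 - 2/(kappa + 1) = 1 - 2*mu/(L + mu) = (L - mu)/(L + mu) = 48/168 = 0.2857


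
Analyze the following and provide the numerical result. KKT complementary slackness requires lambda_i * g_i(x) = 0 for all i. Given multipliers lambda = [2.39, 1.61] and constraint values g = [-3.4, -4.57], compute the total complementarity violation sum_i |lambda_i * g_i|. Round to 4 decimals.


KKT complementary slackness check:
lambda_1 * g_1 = 2.39 * -3.4 = -8.126
lambda_2 * g_2 = 1.61 * -4.57 = -7.3577
Total violation = 8.126 + 7.3577 = 15.4837


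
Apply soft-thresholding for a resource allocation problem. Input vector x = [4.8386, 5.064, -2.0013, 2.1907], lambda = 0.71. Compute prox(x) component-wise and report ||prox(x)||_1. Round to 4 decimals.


Soft-thresholding with lambda = 0.71:
prox(4.8386) = sign(4.8386)*max(|4.8386| - 0.71, 0) = 4.1286
prox(5.064) = sign(5.064)*max(|5.064| - 0.71, 0) = 4.354
prox(-2.0013) = sign(-2.0013)*max(|-2.0013| - 0.71, 0) = -1.2913
prox(2.1907) = sign(2.1907)*max(|2.1907| - 0.71, 0) = 1.4807
prox(x) = [4.1286, 4.354, -1.2913, 1.4807]
||prox(x)||_1 = 4.1286 + 4.354 + 1.2913 + 1.4807 = 11.2546


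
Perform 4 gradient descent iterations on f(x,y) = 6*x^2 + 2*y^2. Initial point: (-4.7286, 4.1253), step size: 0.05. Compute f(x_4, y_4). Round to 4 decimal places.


Gradient descent on f(x,y) = 6*x^2 + 2*y^2.
Starting point: (-4.7286, 4.1253), alpha = 0.05
Step 1: grad_x = 2*6*-4.7286 = -56.7432, grad_y = 2*2*4.1253 = 16.5012
  x_1 = -4.7286 - 0.05*-56.7432 = -1.8914
  y_1 = 4.1253 - 0.05*16.5012 = 3.3002
Step 2: grad_x = 2*6*-1.8914 = -22.6973, grad_y = 2*2*3.3002 = 13.201
  x_2 = -1.8914 - 0.05*-22.6973 = -0.7566
  y_2 = 3.3002 - 0.05*13.201 = 2.6402
Step 3: grad_x = 2*6*-0.7566 = -9.0789, grad_y = 2*2*2.6402 = 10.5608
  x_3 = -0.7566 - 0.05*-9.0789 = -0.3026
  y_3 = 2.6402 - 0.05*10.5608 = 2.1122
Step 4: grad_x = 2*6*-0.3026 = -3.6316, grad_y = 2*2*2.1122 = 8.4486
  x_4 = -0.3026 - 0.05*-3.6316 = -0.1211
  y_4 = 2.1122 - 0.05*8.4486 = 1.6897
f(-0.1211, 1.6897) = 6*(-0.1211)^2 + 2*1.6897^2 = 5.7982


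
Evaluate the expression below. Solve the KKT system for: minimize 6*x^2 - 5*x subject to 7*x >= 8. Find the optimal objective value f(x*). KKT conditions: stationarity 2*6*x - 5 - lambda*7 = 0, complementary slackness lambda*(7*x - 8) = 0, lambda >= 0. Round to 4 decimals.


Step 1: Try lambda = 0 (constraint inactive).
x_unc = 5/(2*6) = 0.4167
Check: 7*0.4167 = 2.9169 < 8 -- violated!
Step 2: Constraint must be active: 7*x = 8
x* = 8/7 = 1.1429 (rounded; the exact value 8/7 is used below)
lambda = (2*6*(8/7) - 5)/7 = 1.2449
Step 3: Compute optimal value.
f(x*) = 6*(8/7)^2 - 5*(8/7) = 2.1224


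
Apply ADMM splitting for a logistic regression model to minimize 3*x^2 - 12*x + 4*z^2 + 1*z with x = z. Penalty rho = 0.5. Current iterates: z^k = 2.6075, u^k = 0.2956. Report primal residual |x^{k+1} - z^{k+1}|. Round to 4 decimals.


ADMM iteration with rho = 0.5, z^k = 2.6075, u^k = 0.2956
Step 1: x-update.
Minimize 3*x^2 - 12*x + (0.5/2)*(x - 2.6075 + 0.2956)^2
FOC: (2*3 + 0.5)*x = 12 + 0.5*(2.6075 - 0.2956)
x^{k+1} = 2.024
Step 2: z-update.
Minimize 4*z^2 + 1*z + (0.5/2)*(2.024 - z + 0.2956)^2
FOC: (2*4 + 0.5)*z = -1 + 0.5*(2.024 + 0.2956)
z^{k+1} = 0.0188
Step 3: u-update.
u^{k+1} = 0.2956 + 2.024 - 0.0188 = 2.3008
Step 4: Primal residual = |2.024 - 0.0188| = 2.0052


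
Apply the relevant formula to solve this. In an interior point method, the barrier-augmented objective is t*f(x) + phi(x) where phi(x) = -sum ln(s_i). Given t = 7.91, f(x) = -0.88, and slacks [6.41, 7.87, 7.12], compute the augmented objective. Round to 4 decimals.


Step 1: Compute log-barrier.
ln values: [1.8579, 2.0631, 1.9629]
phi = -(1.8579 + 2.0631 + 1.9629) = -5.8838
Step 2: Compute augmented objective.
t*f(x) = 7.91*-0.88 = -6.9608
Total = -6.9608 - 5.8838 = -12.8446


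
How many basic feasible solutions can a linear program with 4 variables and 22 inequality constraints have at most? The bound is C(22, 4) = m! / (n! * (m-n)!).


Each vertex corresponds to some choice of n active constraints out of m, so the number of vertices is at most C(m, n) = m! / (n!(m-n)!).
m = 22, n = 4
Numerator: 22 * 21 * 20 * 19
Denominator: 4! = 24
C(22, 4) = 7315


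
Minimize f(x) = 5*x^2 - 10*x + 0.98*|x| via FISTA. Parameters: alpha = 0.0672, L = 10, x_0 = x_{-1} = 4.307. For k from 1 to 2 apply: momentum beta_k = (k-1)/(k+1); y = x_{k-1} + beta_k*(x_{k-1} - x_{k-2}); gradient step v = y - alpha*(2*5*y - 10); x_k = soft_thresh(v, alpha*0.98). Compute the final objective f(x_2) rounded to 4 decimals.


FISTA on f(x) = 5*x^2 - 10*x + 0.98*|x|
L = 10, alpha = 0.0672
Iteration 1: beta = 0.0, y = 4.307 + 0.0*(4.307 - 4.307) = 4.307
  grad(y) = 33.07, v = y - alpha*grad = 2.0847
  prox(v) = soft_thresh(2.0847, 0.0659) = 2.0188
Iteration 2: beta = 0.3333, y = 2.0188 + 0.3333*(2.0188 - 4.307) = 1.2561
  grad(y) = 2.5612, v = y - alpha*grad = 1.084
  prox(v) = soft_thresh(1.084, 0.0659) = 1.0182
f(x_2) = 5*1.0182^2 - 10*1.0182 + 0.98*|1.0182| = -4.0006


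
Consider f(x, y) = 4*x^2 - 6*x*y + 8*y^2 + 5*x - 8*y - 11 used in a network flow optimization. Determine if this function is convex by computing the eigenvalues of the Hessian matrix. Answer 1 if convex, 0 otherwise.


The Hessian of f(x,y) = 4*x^2 - 6*x*y + 8*y^2 + 5*x - 8*y - 11 is:
H = [[8, -6], [-6, 16]]
Trace = 8 + 16 = 24
Determinant = 8*16 - (-6)^2 = 92
Discriminant = (24)^2 - 4*92 = 208.0
Eigenvalues: lambda_1 = 4.7889, lambda_2 = 19.2111
The function is convex.

1


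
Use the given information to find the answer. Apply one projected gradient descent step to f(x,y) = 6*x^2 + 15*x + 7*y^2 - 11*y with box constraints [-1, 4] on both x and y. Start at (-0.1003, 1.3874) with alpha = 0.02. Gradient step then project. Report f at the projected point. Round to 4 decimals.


Step 1: Compute gradient at (-0.1003, 1.3874).
grad_x = 2*6*-0.1003 + 15 = 13.7964
grad_y = 2*7*1.3874 - 11 = 8.4236
Step 2: Gradient step.
x_raw = -0.1003 - 0.02*13.7964 = -0.3762
y_raw = 1.3874 - 0.02*8.4236 = 1.2189
Step 3: Project onto [-1, 4].
x_proj = clip(-0.3762) = -0.3762
y_proj = clip(1.2189) = 1.2189
Step 4: Evaluate f.
f(-0.3762, 1.2189) = -7.8018


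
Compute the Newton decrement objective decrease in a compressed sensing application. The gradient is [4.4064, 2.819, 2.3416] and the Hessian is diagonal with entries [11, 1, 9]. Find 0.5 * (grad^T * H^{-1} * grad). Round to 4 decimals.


Step 1: H is diagonal, so H^(-1) * g = [0.4006, 2.819, 0.2602].
Step 2: g^T H^(-1) g = sum_i g_i^2 / H_ii
  = (4.4064)^2/11 + (2.819)^2/1 + (2.3416)^2/9
  = 1.7651 + 7.9468 + 0.6092 = 10.3211
Step 3: Objective decrease = 0.5 * g^T H^(-1) g = 5.1606


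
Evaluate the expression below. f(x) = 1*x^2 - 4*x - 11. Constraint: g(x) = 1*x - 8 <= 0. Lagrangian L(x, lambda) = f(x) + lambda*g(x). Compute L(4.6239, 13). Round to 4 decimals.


Step 1: Evaluate f(x).
f(4.6239) = 1*4.6239^2 - 4*4.6239 - 11 = -8.1151
Step 2: Evaluate g(x).
g(4.6239) = 1*4.6239 - 8 = -3.3761
Step 3: Compute Lagrangian.
L = -8.1151 + 13*-3.3761 = -52.0044


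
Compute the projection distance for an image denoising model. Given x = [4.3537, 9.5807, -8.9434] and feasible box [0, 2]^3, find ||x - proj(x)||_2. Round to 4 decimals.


Project each component onto [0, 2].
clip(4.3537) = 2.0, clip(9.5807) = 2.0, clip(-8.9434) = 0.0
Projection = [2.0, 2.0, 0.0]
Squared diffs: [5.5399, 57.467, 79.9844]
Distance = sqrt(142.9913) = 11.9579


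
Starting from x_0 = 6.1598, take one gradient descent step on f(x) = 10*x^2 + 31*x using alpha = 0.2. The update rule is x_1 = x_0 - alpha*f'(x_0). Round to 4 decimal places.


We compute the gradient at x_0 and apply the update.
f'(x) = 20*x + 31
f'(6.1598) = 20*6.1598 + 31 = 154.196
x_1 = 6.1598 - 0.2*154.196 = -24.6794


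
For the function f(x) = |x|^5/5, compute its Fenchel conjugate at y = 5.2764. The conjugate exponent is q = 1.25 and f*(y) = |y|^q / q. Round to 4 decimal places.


The conjugate exponent q satisfies 1/p + 1/q = 1.
p = 5, so q = 5/(5 - 1) = 1.25
|y|^q = 5.2764^1.25 = 7.9969
f*(5.2764) = 7.9969 / 1.25 = 6.3975


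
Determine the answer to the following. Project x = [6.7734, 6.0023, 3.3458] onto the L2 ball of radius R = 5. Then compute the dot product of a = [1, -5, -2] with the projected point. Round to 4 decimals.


Step 1: Compute ||x|| (intermediates to 6 decimals).
||x|| = sqrt(6.7734^2 + 6.0023^2 + 3.3458^2) = 9.648882
Step 2: Project.
Since ||x|| > R, scale = R/||x|| = 5/9.648882 = 0.518195, proj(x) = scale * x
proj(x) = [3.509942, 3.110362, 1.733777]
Step 3: Dot product.
a^T * proj(x) = 1*3.509942 - 5*3.110362 - 2*1.733777 = -15.5094


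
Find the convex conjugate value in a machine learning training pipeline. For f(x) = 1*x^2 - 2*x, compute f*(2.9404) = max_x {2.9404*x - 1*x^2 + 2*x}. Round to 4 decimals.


f*(y) = sup_x {y*x - a*x^2 - b*x} = sup_x {(y-b)*x - a*x^2}
FOC: (y - b) - 2a*x = 0 => x* = (y - b)/(2a)
x* = (2.9404 + 2)/(2*1) = 2.4702
f*(2.9404) = (y-b)^2/(4a) = (2.9404 + 2)^2/(4*1)
= 24.4076/4 = 6.1019


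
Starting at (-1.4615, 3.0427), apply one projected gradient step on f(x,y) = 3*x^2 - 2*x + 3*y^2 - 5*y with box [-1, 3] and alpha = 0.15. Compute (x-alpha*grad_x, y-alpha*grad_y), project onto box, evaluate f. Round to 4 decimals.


Step 1: Compute gradient at (-1.4615, 3.0427).
grad_x = 2*3*-1.4615 - 2 = -10.769
grad_y = 2*3*3.0427 - 5 = 13.2562
Step 2: Gradient step.
x_raw = -1.4615 - 0.15*-10.769 = 0.1539
y_raw = 3.0427 - 0.15*13.2562 = 1.0543
Step 3: Project onto [-1, 3].
x_proj = clip(0.1539) = 0.1539
y_proj = clip(1.0543) = 1.0543
Step 4: Evaluate f.
f(0.1539, 1.0543) = -2.1736


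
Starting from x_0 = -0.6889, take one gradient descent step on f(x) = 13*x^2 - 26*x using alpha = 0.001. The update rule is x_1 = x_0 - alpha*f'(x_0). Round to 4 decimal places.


We compute the gradient at x_0 and apply the update.
f'(x) = 26*x - 26
f'(-0.6889) = 26*-0.6889 - 26 = -43.9114
x_1 = -0.6889 - 0.001*-43.9114 = -0.645


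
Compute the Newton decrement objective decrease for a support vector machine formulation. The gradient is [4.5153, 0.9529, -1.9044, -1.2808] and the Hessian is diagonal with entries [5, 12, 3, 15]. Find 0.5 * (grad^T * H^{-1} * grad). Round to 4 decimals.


Step 1: H is diagonal, so H^(-1) * g = [0.9031, 0.0794, -0.6348, -0.0854].
Step 2: g^T H^(-1) g = sum_i g_i^2 / H_ii
  = (4.5153)^2/5 + (0.9529)^2/12 + (-1.9044)^2/3 + (-1.2808)^2/15
  = 4.0776 + 0.0757 + 1.2089 + 0.1094 = 5.4715
Step 3: Objective decrease = 0.5 * g^T H^(-1) g = 2.7358


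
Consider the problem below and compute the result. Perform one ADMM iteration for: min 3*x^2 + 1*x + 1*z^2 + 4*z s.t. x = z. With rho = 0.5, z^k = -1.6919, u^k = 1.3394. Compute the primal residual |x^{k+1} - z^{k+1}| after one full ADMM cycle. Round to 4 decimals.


ADMM iteration with rho = 0.5, z^k = -1.6919, u^k = 1.3394
Step 1: x-update.
Minimize 3*x^2 + 1*x + (0.5/2)*(x + 1.6919 + 1.3394)^2
FOC: (2*3 + 0.5)*x = -1 + 0.5*(-1.6919 - 1.3394)
x^{k+1} = -0.387
Step 2: z-update.
Minimize 1*z^2 + 4*z + (0.5/2)*(-0.387 - z + 1.3394)^2
FOC: (2*1 + 0.5)*z = -4 + 0.5*(-0.387 + 1.3394)
z^{k+1} = -1.4095
Step 3: u-update.
u^{k+1} = 1.3394 - 0.387 + 1.4095 = 2.3619
Step 4: Primal residual = |-0.387 + 1.4095| = 1.0225


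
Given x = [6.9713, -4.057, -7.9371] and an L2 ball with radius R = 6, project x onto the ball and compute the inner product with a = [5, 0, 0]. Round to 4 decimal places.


Step 1: Compute ||x|| (intermediates to 6 decimals).
||x|| = sqrt(6.9713^2 + (-4.057)^2 + (-7.9371)^2) = 11.316176
Step 2: Project.
Since ||x|| > R, scale = R/||x|| = 6/11.316176 = 0.530214, proj(x) = scale * x
proj(x) = [3.696281, -2.151078, -4.208362]
Step 3: Dot product.
a^T * proj(x) = 5*3.696281 + 0*(-2.151078) + 0*(-4.208362) = 18.4814


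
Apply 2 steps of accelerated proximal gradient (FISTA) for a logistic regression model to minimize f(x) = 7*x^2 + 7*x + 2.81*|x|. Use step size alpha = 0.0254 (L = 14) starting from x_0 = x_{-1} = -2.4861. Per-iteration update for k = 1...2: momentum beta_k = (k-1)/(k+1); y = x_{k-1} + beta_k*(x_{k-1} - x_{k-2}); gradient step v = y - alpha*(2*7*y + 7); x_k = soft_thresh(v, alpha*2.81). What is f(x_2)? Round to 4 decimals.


FISTA on f(x) = 7*x^2 + 7*x + 2.81*|x|
L = 14, alpha = 0.0254
Iteration 1: beta = 0.0, y = -2.4861 + 0.0*(-2.4861 + 2.4861) = -2.4861
  grad(y) = -27.8054, v = y - alpha*grad = -1.7798
  prox(v) = soft_thresh(-1.7798, 0.0714) = -1.7085
Iteration 2: beta = 0.3333, y = -1.7085 + 0.3333*(-1.7085 + 2.4861) = -1.4493
  grad(y) = -13.2896, v = y - alpha*grad = -1.1117
  prox(v) = soft_thresh(-1.1117, 0.0714) = -1.0403
f(x_2) = 7*(-1.0403)^2 + 7*(-1.0403) + 2.81*|-1.0403| = 3.217


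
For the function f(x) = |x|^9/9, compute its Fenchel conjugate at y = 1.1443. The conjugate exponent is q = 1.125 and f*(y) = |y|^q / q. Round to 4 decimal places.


The conjugate exponent q satisfies 1/p + 1/q = 1.
p = 9, so q = 9/(9 - 1) = 1.125
|y|^q = 1.1443^1.125 = 1.1637
f*(1.1443) = 1.1637 / 1.125 = 1.0344


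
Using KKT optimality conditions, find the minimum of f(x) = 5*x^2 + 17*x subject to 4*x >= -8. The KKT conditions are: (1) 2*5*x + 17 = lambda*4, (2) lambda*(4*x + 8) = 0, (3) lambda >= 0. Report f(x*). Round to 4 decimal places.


Step 1: Try lambda = 0 (constraint inactive).
Stationarity: 2*5*x + 17 = 0
x* = -17/(2*5) = -1.7
Check constraint: 4*-1.7 = -6.8 >= -8 -- satisfied.
Step 2: Compute optimal value.
f(x*) = 5*(-1.7)^2 + 17*(-1.7) = -14.45


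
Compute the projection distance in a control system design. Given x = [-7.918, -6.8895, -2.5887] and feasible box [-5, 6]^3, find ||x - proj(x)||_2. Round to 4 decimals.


Project each component onto [-5, 6].
clip(-7.918) = -5.0, clip(-6.8895) = -5.0, clip(-2.5887) = -2.5887
Projection = [-5.0, -5.0, -2.5887]
Squared diffs: [8.5147, 3.5702, 0.0]
Distance = sqrt(12.0849) = 3.4763


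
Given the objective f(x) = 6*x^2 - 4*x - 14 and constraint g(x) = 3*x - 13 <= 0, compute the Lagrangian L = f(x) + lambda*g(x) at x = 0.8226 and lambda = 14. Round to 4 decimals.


Step 1: Evaluate f(x).
f(0.8226) = 6*0.8226^2 - 4*0.8226 - 14 = -13.2304
Step 2: Evaluate g(x).
g(0.8226) = 3*0.8226 - 13 = -10.5322
Step 3: Compute Lagrangian.
L = -13.2304 + 14*-10.5322 = -160.6812


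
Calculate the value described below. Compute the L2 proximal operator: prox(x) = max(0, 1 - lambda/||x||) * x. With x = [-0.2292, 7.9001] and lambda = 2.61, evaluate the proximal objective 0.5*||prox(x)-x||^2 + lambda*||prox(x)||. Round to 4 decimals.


Step 1: Compute ||x||.
||x|| = 7.9034
Step 2: Compute scaling factor.
scale = max(0, 1 - 2.61/7.9034) = 0.6698
Step 3: prox(x) = [-0.1535, 5.2912]
||prox(x)|| = 5.2934
Step 4: Proximal objective.
0.5*||prox-x||^2 = 3.4061
lambda*||prox|| = 13.8158
Total = 17.2219


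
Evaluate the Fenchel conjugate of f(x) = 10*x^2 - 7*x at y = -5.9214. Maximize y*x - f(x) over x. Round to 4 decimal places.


f*(y) = sup_x {y*x - a*x^2 - b*x} = sup_x {(y-b)*x - a*x^2}
FOC: (y - b) - 2a*x = 0 => x* = (y - b)/(2a)
x* = (-5.9214 + 7)/(2*10) = 0.0539
f*(-5.9214) = (y-b)^2/(4a) = (-5.9214 + 7)^2/(4*10)
= 1.1634/40 = 0.0291


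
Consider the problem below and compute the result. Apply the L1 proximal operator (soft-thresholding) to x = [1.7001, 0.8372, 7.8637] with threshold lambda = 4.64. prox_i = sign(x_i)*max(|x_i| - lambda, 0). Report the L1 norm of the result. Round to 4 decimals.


Soft-thresholding with lambda = 4.64:
prox(1.7001) = sign(1.7001)*max(|1.7001| - 4.64, 0) = 0.0
prox(0.8372) = sign(0.8372)*max(|0.8372| - 4.64, 0) = 0.0
prox(7.8637) = sign(7.8637)*max(|7.8637| - 4.64, 0) = 3.2237
prox(x) = [0.0, 0.0, 3.2237]
||prox(x)||_1 = 0.0 + 0.0 + 3.2237 = 3.2237


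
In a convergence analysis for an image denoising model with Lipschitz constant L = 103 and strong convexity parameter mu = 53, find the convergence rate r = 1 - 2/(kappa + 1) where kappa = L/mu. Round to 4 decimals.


Step 1: Compute the condition number.
kappa = L/mu = 103/53 = 1.9434
Step 2: Compute the convergence rate.
r = 1 - 2/(kappa + 1) = 1 - 2*mu/(L + mu) = (L - mu)/(L + mu) = 50/156 = 0.3205


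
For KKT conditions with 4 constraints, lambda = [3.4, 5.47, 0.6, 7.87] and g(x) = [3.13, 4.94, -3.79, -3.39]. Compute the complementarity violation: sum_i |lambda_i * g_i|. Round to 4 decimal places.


KKT complementary slackness check:
lambda_1 * g_1 = 3.4 * 3.13 = 10.642
lambda_2 * g_2 = 5.47 * 4.94 = 27.0218
lambda_3 * g_3 = 0.6 * -3.79 = -2.274
lambda_4 * g_4 = 7.87 * -3.39 = -26.6793
Total violation = 10.642 + 27.0218 + 2.274 + 26.6793 = 66.6171


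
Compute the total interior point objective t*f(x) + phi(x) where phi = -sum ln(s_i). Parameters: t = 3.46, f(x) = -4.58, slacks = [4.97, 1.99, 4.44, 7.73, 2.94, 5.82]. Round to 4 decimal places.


Step 1: Compute log-barrier.
ln values: [1.6034, 0.6881, 1.4907, 2.0451, 1.0784, 1.7613]
phi = -(1.6034 + 0.6881 + 1.4907 + 2.0451 + 1.0784 + 1.7613) = -8.667
Step 2: Compute augmented objective.
t*f(x) = 3.46*-4.58 = -15.8468
Total = -15.8468 - 8.667 = -24.5138


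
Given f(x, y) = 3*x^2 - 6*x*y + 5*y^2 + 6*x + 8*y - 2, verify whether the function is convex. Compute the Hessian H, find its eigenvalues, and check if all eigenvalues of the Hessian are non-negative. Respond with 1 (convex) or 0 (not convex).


The Hessian of f(x,y) = 3*x^2 - 6*x*y + 5*y^2 + 6*x + 8*y - 2 is:
H = [[6, -6], [-6, 10]]
Trace = 6 + 10 = 16
Determinant = 6*10 - (-6)^2 = 24
Discriminant = (16)^2 - 4*24 = 160.0
Eigenvalues: lambda_1 = 1.6754, lambda_2 = 14.3246
The function is convex.

1


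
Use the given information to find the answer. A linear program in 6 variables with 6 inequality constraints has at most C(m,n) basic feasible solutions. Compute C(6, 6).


Each vertex corresponds to some choice of n active constraints out of m, so the number of vertices is at most C(m, n) = m! / (n!(m-n)!).
m = 6, n = 6
Numerator: 6 * 5 * 4 * 3 * 2 * 1
Denominator: 6! = 720
C(6, 6) = 1


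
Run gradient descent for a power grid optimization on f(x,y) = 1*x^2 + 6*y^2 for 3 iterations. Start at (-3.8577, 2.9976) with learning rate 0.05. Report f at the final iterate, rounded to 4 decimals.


Gradient descent on f(x,y) = 1*x^2 + 6*y^2.
Starting point: (-3.8577, 2.9976), alpha = 0.05
Step 1: grad_x = 2*1*-3.8577 = -7.7154, grad_y = 2*6*2.9976 = 35.9712
  x_1 = -3.8577 - 0.05*-7.7154 = -3.4719
  y_1 = 2.9976 - 0.05*35.9712 = 1.199
Step 2: grad_x = 2*1*-3.4719 = -6.9439, grad_y = 2*6*1.199 = 14.3885
  x_2 = -3.4719 - 0.05*-6.9439 = -3.1247
  y_2 = 1.199 - 0.05*14.3885 = 0.4796
Step 3: grad_x = 2*1*-3.1247 = -6.2495, grad_y = 2*6*0.4796 = 5.7554
  x_3 = -3.1247 - 0.05*-6.2495 = -2.8123
  y_3 = 0.4796 - 0.05*5.7554 = 0.1918
f(-2.8123, 0.1918) = 1*(-2.8123)^2 + 6*0.1918^2 = 8.1297


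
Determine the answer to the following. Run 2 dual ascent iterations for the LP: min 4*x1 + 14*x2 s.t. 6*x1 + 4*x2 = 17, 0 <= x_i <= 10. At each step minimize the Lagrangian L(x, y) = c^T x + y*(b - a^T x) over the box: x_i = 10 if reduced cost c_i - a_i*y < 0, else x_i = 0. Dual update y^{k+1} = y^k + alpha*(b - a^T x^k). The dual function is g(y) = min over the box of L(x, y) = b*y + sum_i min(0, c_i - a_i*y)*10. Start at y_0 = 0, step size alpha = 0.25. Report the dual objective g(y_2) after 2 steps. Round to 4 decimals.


Dual ascent for LP: min 4*x1 + 14*x2, 6*x1 + 4*x2 = 17, 0 <= x_i <= 10
Step 1: y^k = 0.0, reduced costs: (4.0, 14.0)
  x^k = (0.0, 0.0), subgradient = b - a^T x = 17.0
  y^{k+1} = 0.0 + 0.25*17.0 = 4.25
Step 2: y^k = 4.25, reduced costs: (-21.5, -3.0)
  x^k = (10.0, 10.0), subgradient = b - a^T x = -83.0
  y^{k+1} = 4.25 + 0.25*-83.0 = -16.5
Dual objective at y_2 = -16.5: reduced costs (103.0, 80.0), box minimizer x = (0.0, 0.0)
g(y_2) = b*y + (c1 - a1*y)*x1 + (c2 - a2*y)*x2 = 17*(-16.5) + 103.0*0.0 + 80.0*0.0 = -280.5 + 0.0 + 0.0 = -280.5


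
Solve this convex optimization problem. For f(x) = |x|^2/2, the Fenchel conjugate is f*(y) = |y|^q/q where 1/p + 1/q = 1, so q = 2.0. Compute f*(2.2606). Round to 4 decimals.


The conjugate exponent q satisfies 1/p + 1/q = 1.
p = 2, so q = 2/(2 - 1) = 2.0
|y|^q = 2.2606^2.0 = 5.1103
f*(2.2606) = 5.1103 / 2.0 = 2.5552


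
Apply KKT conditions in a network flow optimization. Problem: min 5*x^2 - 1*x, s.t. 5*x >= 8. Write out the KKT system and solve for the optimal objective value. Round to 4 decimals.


Step 1: Try lambda = 0 (constraint inactive).
x_unc = 1/(2*5) = 0.1
Check: 5*0.1 = 0.5 < 8 -- violated!
Step 2: Constraint must be active: 5*x = 8
x* = 8/5 = 1.6
lambda = (2*5*1.6 - 1)/5 = 3.0
Step 3: Compute optimal value.
f(x*) = 5*1.6^2 - 1*1.6 = 11.2


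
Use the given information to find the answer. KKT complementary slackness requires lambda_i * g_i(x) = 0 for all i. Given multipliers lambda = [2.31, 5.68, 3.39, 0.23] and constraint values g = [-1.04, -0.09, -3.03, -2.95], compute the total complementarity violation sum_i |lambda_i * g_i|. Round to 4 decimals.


KKT complementary slackness check:
lambda_1 * g_1 = 2.31 * -1.04 = -2.4024
lambda_2 * g_2 = 5.68 * -0.09 = -0.5112
lambda_3 * g_3 = 3.39 * -3.03 = -10.2717
lambda_4 * g_4 = 0.23 * -2.95 = -0.6785
Total violation = 2.4024 + 0.5112 + 10.2717 + 0.6785 = 13.8638


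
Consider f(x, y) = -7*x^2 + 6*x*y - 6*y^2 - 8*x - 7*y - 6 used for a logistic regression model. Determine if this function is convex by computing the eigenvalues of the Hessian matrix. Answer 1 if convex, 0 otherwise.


The Hessian of f(x,y) = -7*x^2 + 6*x*y - 6*y^2 - 8*x - 7*y - 6 is:
H = [[-14, 6], [6, -12]]
Trace = -14 - 12 = -26
Determinant = -14*-12 - (6)^2 = 132
Discriminant = (-26)^2 - 4*132 = 148.0
Eigenvalues: lambda_1 = -19.0828, lambda_2 = -6.9172
The function is not convex.

0


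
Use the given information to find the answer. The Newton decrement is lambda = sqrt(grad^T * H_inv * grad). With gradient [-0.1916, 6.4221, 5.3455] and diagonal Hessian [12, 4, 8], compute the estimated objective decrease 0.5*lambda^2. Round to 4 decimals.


Step 1: H is diagonal, so H^(-1) * g = [-0.016, 1.6055, 0.6682].
Step 2: g^T H^(-1) g = sum_i g_i^2 / H_ii
  = (-0.1916)^2/12 + (6.4221)^2/4 + (5.3455)^2/8
  = 0.0031 + 10.3108 + 3.5718 = 13.8857
Step 3: Objective decrease = 0.5 * g^T H^(-1) g = 6.9428
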